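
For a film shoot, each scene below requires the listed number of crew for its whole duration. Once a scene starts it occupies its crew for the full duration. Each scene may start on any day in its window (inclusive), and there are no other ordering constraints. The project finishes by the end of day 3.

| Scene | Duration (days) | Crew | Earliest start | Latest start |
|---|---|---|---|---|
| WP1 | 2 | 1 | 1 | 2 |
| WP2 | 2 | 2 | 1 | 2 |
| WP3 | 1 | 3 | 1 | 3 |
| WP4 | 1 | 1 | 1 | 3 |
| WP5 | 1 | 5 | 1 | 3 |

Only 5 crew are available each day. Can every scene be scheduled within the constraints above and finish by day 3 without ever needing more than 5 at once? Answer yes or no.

no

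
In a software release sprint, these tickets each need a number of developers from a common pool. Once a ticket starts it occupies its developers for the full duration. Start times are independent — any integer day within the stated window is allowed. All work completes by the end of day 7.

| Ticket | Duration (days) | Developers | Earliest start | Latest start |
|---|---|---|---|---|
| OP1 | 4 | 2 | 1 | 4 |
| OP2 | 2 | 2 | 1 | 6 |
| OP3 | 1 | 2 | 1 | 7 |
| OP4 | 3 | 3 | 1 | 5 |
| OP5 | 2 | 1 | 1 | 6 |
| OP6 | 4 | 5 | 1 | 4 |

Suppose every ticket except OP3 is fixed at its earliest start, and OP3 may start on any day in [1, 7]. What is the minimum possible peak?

13

OP3@1: d1:15  d2:13  d3:10  d4:7  d5:0  d6:0  d7:0 → peak 15
OP3@2: d1:13  d2:15  d3:10  d4:7  d5:0  d6:0  d7:0 → peak 15
OP3@3: d1:13  d2:13  d3:12  d4:7  d5:0  d6:0  d7:0 → peak 13
OP3@4: d1:13  d2:13  d3:10  d4:9  d5:0  d6:0  d7:0 → peak 13
OP3@5: d1:13  d2:13  d3:10  d4:7  d5:2  d6:0  d7:0 → peak 13
OP3@6: d1:13  d2:13  d3:10  d4:7  d5:0  d6:2  d7:0 → peak 13
OP3@7: d1:13  d2:13  d3:10  d4:7  d5:0  d6:0  d7:2 → peak 13
Best is OP3@3, peak 13.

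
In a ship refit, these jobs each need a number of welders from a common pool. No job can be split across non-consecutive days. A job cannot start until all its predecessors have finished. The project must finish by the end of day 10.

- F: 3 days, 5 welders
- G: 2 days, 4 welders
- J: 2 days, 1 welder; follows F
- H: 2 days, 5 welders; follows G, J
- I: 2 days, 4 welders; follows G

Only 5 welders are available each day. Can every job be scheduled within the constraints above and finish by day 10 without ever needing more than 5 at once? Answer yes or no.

Schedule F@1, G@4, J@4, H@6, I@8: d1:5  d2:5  d3:5  d4:5  d5:5  d6:5  d7:5  d8:4  d9:4  d10:0 — peak 5 ≤ 5.

yes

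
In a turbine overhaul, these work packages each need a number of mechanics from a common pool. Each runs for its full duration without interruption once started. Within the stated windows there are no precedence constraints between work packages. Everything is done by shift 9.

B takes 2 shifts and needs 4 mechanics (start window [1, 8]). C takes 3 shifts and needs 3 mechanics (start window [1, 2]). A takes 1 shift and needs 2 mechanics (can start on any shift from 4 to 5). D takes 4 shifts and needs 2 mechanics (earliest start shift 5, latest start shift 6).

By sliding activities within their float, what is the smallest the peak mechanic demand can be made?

Early-start (B@1, C@1, A@4, D@5) gives peak 7: s1:7  s2:7  s3:3  s4:2  s5:2  s6:2  s7:2  s8:2  s9:0.
Shift B→4.
Schedule B@4, C@1, A@4, D@5: s1:3  s2:3  s3:3  s4:6  s5:6  s6:2  s7:2  s8:2  s9:0 — peak 6.

6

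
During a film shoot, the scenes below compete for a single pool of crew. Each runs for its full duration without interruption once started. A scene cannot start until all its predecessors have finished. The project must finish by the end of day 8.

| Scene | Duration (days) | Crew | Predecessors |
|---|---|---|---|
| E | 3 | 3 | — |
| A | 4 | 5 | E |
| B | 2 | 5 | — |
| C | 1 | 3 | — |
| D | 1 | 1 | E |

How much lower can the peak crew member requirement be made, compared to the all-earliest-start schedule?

3

Early-start peak: d1:11  d2:8  d3:3  d4:6  d5:5  d6:5  d7:5  d8:0 ⇒ 11.
Leveled (E@1, A@4, B@1, C@3, D@4): d1:8  d2:8  d3:6  d4:6  d5:5  d6:5  d7:5  d8:0 ⇒ 8.
Reduction 11 − 8 = 3.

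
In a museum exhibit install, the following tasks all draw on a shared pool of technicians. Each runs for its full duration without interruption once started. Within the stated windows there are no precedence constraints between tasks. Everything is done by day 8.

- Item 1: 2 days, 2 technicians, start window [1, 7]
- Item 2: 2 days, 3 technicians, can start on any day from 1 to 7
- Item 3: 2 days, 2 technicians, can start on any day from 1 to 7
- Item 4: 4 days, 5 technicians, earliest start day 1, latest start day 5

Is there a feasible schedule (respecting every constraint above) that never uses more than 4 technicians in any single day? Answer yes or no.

Total technician-days = 34; over 8 days the average is 34/8 > 4, so some day must exceed 4.

no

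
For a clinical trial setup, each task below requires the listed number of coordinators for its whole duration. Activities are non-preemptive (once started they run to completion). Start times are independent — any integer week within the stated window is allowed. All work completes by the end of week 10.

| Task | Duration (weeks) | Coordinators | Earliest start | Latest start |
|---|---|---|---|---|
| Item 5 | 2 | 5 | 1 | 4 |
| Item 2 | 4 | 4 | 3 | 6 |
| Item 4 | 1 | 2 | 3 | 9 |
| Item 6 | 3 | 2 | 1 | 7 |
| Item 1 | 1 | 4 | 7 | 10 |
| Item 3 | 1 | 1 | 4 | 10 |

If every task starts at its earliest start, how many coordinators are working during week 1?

At early start, week 1 has: Item 5, Item 6.
Demand: 5 + 2 = 7.

7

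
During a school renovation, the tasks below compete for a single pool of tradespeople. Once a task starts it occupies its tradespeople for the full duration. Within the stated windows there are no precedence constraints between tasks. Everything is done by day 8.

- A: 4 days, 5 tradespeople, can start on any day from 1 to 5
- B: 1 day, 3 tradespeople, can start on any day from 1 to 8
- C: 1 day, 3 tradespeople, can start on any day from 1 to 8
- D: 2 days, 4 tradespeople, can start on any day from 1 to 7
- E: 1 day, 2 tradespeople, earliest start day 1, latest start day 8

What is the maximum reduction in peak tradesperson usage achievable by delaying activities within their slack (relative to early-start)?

12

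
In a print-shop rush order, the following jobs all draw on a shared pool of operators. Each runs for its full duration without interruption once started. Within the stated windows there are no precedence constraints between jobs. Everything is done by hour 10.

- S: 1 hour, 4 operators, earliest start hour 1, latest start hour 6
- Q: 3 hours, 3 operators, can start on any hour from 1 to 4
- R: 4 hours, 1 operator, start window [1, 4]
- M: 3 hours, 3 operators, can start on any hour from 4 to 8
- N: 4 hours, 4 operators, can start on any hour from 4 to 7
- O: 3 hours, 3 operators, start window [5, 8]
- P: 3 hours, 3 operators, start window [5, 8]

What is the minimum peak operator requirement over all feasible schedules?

Early-start (S@1, Q@1, R@1, M@4, N@4, O@5, P@5) gives peak 13: h1:8  h2:4  h3:4  h4:8  h5:13  h6:13  h7:10  h8:0  h9:0  h10:0.
Shift R→2, N→7, P→8.
Schedule S@1, Q@1, R@2, M@4, N@7, O@5, P@8: h1:7  h2:4  h3:4  h4:4  h5:7  h6:6  h7:7  h8:7  h9:7  h10:7 — peak 7.

7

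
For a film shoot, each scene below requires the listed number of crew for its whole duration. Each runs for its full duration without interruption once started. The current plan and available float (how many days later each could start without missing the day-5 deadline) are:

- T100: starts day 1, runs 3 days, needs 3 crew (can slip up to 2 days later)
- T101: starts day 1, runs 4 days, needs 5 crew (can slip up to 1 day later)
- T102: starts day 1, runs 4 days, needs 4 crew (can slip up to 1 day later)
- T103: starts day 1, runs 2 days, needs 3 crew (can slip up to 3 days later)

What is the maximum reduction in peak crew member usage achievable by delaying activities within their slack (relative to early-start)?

Early-start peak: d1:15  d2:15  d3:12  d4:9  d5:0 ⇒ 15.
Leveled (T100@1, T101@1, T102@1, T103@4): d1:12  d2:12  d3:12  d4:12  d5:3 ⇒ 12.
Reduction 15 − 12 = 3.

3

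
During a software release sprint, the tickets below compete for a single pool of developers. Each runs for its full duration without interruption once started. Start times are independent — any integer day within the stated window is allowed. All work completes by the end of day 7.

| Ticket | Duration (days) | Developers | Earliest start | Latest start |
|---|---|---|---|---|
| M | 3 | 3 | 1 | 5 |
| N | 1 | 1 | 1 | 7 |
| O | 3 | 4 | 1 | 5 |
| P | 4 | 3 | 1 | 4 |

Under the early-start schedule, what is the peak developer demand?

11

Early-start schedule: M@1, N@1, O@1, P@1.
Load per day: day 1: 11, day 2: 10, day 3: 10, day 4: 3, day 5: 0, day 6: 0, day 7: 0.
Peak is 11.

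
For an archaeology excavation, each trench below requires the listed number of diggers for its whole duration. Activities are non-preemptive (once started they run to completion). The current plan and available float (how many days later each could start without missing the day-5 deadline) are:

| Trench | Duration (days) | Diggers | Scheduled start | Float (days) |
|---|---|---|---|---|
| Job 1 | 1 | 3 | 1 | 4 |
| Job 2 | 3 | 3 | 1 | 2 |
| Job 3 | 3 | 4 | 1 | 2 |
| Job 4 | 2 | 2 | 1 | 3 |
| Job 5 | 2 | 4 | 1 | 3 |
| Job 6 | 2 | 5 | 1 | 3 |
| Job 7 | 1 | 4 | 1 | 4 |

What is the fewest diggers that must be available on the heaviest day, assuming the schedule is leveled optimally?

11

Early-start (Job 1@1, Job 2@1, Job 3@1, Job 4@1, Job 5@1, Job 6@1, Job 7@1) gives peak 25: d1:25  d2:18  d3:7  d4:0  d5:0.
Shift Job 4→3, Job 5→4, Job 6→4, Job 7→2.
Schedule Job 1@1, Job 2@1, Job 3@1, Job 4@3, Job 5@4, Job 6@4, Job 7@2: d1:10  d2:11  d3:9  d4:11  d5:9 — peak 11.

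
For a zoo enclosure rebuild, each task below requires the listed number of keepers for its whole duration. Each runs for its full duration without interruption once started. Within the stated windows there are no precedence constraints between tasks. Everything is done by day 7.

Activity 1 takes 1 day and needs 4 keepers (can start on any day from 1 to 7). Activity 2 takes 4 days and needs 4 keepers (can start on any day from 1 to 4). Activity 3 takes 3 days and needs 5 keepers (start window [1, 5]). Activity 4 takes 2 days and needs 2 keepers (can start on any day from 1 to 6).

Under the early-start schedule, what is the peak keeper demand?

Early-start schedule: Activity 1@1, Activity 2@1, Activity 3@1, Activity 4@1.
Load per day: day 1: 15, day 2: 11, day 3: 9, day 4: 4, day 5: 0, day 6: 0, day 7: 0.
Peak is 15.

15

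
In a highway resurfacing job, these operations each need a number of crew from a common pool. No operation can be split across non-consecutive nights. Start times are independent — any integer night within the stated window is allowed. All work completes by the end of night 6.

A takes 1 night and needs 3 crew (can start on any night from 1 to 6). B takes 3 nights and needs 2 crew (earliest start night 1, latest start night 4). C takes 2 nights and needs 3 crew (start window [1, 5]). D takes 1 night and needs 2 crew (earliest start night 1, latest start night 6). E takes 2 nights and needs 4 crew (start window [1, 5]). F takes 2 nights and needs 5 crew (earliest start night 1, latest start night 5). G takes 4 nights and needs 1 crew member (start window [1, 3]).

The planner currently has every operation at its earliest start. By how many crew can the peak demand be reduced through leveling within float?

13

Early-start peak: n1:20  n2:15  n3:3  n4:1  n5:0  n6:0 ⇒ 20.
Leveled (A@1, B@2, C@1, D@2, E@3, F@5, G@3): n1:6  n2:7  n3:7  n4:7  n5:6  n6:6 ⇒ 7.
Reduction 20 − 7 = 13.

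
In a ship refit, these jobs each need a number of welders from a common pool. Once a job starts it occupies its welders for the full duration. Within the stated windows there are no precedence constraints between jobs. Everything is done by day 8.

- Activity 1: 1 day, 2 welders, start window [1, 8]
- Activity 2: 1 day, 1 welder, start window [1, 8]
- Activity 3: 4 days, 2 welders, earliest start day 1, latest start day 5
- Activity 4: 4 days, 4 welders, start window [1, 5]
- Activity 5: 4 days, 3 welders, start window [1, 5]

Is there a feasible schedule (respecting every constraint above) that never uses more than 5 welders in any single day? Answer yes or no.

The minimum achievable peak is 6; 5 < 6, so no feasible schedule stays within the cap.

no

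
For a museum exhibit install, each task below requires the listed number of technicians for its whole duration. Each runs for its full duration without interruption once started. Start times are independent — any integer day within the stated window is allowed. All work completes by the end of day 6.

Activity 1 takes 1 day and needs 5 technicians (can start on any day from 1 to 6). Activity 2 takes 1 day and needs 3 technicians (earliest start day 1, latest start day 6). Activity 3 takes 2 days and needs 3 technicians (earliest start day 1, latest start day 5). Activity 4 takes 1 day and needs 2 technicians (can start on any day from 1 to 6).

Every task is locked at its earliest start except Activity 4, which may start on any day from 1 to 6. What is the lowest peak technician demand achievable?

11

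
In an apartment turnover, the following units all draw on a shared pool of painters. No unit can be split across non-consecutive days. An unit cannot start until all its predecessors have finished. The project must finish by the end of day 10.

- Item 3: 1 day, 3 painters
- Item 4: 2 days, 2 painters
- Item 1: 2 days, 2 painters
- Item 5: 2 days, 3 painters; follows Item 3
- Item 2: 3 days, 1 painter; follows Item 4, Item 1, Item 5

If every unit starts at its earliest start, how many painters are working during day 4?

At early start, day 4 has: Item 2.
Demand: 1 = 1.

1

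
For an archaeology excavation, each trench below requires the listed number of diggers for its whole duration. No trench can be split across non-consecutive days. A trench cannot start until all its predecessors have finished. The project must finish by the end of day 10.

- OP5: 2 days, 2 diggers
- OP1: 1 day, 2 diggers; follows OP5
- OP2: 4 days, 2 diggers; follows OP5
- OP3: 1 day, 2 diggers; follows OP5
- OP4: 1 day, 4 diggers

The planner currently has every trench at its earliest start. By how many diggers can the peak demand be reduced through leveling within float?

2

Early-start peak: d1:6  d2:2  d3:6  d4:2  d5:2  d6:2  d7:0  d8:0  d9:0  d10:0 ⇒ 6.
Leveled (OP5@1, OP1@3, OP2@3, OP3@4, OP4@7): d1:2  d2:2  d3:4  d4:4  d5:2  d6:2  d7:4  d8:0  d9:0  d10:0 ⇒ 4.
Reduction 6 − 4 = 2.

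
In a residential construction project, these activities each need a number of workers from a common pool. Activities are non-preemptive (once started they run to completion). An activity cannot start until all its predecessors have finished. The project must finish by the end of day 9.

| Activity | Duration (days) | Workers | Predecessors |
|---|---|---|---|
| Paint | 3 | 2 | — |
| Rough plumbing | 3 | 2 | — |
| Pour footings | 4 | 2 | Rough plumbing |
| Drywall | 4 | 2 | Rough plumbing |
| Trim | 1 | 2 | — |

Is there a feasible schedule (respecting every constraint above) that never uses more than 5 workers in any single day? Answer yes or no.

yes

Schedule Paint@1, Rough plumbing@1, Pour footings@4, Drywall@4, Trim@8: d1:4  d2:4  d3:4  d4:4  d5:4  d6:4  d7:4  d8:2  d9:0 — peak 4 ≤ 5.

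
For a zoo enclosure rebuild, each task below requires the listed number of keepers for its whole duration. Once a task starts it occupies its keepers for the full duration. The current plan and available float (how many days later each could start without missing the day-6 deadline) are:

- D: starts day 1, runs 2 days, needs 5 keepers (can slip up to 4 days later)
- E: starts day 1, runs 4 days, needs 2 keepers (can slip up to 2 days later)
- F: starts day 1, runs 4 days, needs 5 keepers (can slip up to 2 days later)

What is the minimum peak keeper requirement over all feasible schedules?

7

Early-start (D@1, E@1, F@1) gives peak 12: d1:12  d2:12  d3:7  d4:7  d5:0  d6:0.
Shift F→3.
Schedule D@1, E@1, F@3: d1:7  d2:7  d3:7  d4:7  d5:5  d6:5 — peak 7.
Total keeper-days = 38 over 6 days ⇒ peak ≥ ⌈38/6⌉ = 7, so 7 is optimal.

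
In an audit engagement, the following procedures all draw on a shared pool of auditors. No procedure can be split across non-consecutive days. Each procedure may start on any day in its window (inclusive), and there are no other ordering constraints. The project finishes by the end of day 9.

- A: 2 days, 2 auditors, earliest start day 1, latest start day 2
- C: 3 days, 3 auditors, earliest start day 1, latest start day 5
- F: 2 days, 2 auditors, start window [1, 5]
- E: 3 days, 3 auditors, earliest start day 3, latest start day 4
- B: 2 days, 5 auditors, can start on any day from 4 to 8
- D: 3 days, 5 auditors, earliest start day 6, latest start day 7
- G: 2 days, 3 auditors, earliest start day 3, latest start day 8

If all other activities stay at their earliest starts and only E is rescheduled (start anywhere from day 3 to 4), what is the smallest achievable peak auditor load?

11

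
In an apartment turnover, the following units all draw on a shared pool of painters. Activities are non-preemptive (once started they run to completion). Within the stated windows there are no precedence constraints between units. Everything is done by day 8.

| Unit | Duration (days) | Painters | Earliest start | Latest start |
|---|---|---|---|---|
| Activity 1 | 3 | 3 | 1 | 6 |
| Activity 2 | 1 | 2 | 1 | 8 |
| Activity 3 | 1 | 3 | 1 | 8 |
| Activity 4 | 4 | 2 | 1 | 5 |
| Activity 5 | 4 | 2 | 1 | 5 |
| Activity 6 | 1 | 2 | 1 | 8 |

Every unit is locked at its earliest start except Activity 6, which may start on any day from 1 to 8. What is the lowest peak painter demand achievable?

12

Activity 6@1: d1:14  d2:7  d3:7  d4:4  d5:0  d6:0  d7:0  d8:0 → peak 14
Activity 6@2: d1:12  d2:9  d3:7  d4:4  d5:0  d6:0  d7:0  d8:0 → peak 12
Activity 6@3: d1:12  d2:7  d3:9  d4:4  d5:0  d6:0  d7:0  d8:0 → peak 12
Activity 6@4: d1:12  d2:7  d3:7  d4:6  d5:0  d6:0  d7:0  d8:0 → peak 12
Activity 6@5: d1:12  d2:7  d3:7  d4:4  d5:2  d6:0  d7:0  d8:0 → peak 12
Activity 6@6: d1:12  d2:7  d3:7  d4:4  d5:0  d6:2  d7:0  d8:0 → peak 12
Activity 6@7: d1:12  d2:7  d3:7  d4:4  d5:0  d6:0  d7:2  d8:0 → peak 12
Activity 6@8: d1:12  d2:7  d3:7  d4:4  d5:0  d6:0  d7:0  d8:2 → peak 12
Best is Activity 6@2, peak 12.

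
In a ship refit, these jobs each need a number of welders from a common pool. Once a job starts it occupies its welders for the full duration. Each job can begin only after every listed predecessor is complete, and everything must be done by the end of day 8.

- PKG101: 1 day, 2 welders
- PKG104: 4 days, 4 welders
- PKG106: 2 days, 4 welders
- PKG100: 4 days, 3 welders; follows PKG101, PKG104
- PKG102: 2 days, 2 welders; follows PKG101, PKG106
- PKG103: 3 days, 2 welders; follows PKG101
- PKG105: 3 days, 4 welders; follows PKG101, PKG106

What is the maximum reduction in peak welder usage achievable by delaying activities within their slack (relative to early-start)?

3

Early-start peak: d1:10  d2:10  d3:12  d4:12  d5:7  d6:3  d7:3  d8:3 ⇒ 12.
Leveled (PKG101@1, PKG104@1, PKG106@2, PKG100@5, PKG102@4, PKG103@4, PKG105@6): d1:6  d2:8  d3:8  d4:8  d5:7  d6:9  d7:7  d8:7 ⇒ 9.
Reduction 12 − 9 = 3.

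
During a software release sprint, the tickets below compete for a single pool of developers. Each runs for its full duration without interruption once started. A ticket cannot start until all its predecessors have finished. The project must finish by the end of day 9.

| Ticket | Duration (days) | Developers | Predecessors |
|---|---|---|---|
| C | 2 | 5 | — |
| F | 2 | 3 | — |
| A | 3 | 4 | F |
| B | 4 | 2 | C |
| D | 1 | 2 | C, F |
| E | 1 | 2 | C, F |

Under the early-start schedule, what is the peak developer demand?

10

Early-start schedule: C@1, F@1, A@3, B@3, D@3, E@3.
Load per day: day 1: 8, day 2: 8, day 3: 10, day 4: 6, day 5: 6, day 6: 2, day 7: 0, day 8: 0, day 9: 0.
Peak is 10.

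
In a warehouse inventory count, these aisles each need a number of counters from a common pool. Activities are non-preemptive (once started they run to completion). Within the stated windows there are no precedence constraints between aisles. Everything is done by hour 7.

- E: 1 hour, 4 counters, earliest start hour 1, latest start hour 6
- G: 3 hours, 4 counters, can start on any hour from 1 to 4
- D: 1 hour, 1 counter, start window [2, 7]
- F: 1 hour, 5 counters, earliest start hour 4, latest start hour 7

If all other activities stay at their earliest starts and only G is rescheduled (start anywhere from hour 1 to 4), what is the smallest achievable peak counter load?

8

G@1: h1:8  h2:5  h3:4  h4:5  h5:0  h6:0  h7:0 → peak 8
G@2: h1:4  h2:5  h3:4  h4:9  h5:0  h6:0  h7:0 → peak 9
G@3: h1:4  h2:1  h3:4  h4:9  h5:4  h6:0  h7:0 → peak 9
G@4: h1:4  h2:1  h3:0  h4:9  h5:4  h6:4  h7:0 → peak 9
Best is G@1, peak 8.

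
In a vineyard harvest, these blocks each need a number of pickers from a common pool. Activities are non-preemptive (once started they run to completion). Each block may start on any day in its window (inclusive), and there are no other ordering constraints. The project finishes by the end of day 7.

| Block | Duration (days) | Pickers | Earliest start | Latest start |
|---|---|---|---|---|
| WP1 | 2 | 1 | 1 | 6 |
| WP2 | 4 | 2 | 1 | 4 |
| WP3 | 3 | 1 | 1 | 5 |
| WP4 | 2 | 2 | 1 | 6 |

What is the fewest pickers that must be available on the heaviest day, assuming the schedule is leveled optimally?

Early-start (WP1@1, WP2@1, WP3@1, WP4@1) gives peak 6: d1:6  d2:6  d3:3  d4:2  d5:0  d6:0  d7:0.
Shift WP3→3, WP4→5.
Schedule WP1@1, WP2@1, WP3@3, WP4@5: d1:3  d2:3  d3:3  d4:3  d5:3  d6:2  d7:0 — peak 3.
Total picker-days = 17 over 7 days ⇒ peak ≥ ⌈17/7⌉ = 3, so 3 is optimal.

3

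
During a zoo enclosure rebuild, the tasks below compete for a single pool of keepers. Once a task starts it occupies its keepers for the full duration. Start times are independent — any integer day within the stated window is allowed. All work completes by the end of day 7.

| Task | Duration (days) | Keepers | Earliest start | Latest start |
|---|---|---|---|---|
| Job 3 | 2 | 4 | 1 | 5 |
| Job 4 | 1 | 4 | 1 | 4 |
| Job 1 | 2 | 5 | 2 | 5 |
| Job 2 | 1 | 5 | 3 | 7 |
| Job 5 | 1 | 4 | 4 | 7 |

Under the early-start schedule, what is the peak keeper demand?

Early-start schedule: Job 3@1, Job 4@1, Job 1@2, Job 2@3, Job 5@4.
Load per day: day 1: 8, day 2: 9, day 3: 10, day 4: 4, day 5: 0, day 6: 0, day 7: 0.
Peak is 10.

10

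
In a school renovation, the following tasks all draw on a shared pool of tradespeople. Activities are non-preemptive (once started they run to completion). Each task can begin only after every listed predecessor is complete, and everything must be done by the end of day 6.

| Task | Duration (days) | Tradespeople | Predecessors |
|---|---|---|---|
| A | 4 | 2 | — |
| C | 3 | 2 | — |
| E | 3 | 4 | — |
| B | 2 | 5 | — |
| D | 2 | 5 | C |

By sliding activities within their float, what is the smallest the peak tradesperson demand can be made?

9

Early-start (A@1, C@1, E@1, B@1, D@4) gives peak 13: d1:13  d2:13  d3:8  d4:7  d5:5  d6:0.
Shift E→3, D→5.
Schedule A@1, C@1, E@3, B@1, D@5: d1:9  d2:9  d3:8  d4:6  d5:9  d6:5 — peak 9.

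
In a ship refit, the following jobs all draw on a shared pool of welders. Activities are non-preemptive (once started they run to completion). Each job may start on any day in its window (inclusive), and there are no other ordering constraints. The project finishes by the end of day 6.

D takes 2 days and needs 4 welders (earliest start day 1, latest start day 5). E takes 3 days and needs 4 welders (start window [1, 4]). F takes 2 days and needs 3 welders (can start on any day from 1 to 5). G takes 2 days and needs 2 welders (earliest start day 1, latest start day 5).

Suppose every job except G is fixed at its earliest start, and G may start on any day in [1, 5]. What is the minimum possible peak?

G@1: d1:13  d2:13  d3:4  d4:0  d5:0  d6:0 → peak 13
G@2: d1:11  d2:13  d3:6  d4:0  d5:0  d6:0 → peak 13
G@3: d1:11  d2:11  d3:6  d4:2  d5:0  d6:0 → peak 11
G@4: d1:11  d2:11  d3:4  d4:2  d5:2  d6:0 → peak 11
G@5: d1:11  d2:11  d3:4  d4:0  d5:2  d6:2 → peak 11
Best is G@3, peak 11.

11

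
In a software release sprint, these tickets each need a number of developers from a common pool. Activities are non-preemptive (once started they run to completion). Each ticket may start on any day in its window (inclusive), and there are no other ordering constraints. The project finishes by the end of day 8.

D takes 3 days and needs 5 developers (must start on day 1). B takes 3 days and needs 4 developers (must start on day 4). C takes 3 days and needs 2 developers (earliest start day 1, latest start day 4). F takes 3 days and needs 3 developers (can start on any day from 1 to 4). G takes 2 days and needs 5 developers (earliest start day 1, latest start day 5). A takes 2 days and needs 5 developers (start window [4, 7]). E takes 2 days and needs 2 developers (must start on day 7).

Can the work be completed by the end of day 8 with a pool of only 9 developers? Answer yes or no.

no

The minimum achievable peak is 10; 9 < 10, so no feasible schedule stays within the cap.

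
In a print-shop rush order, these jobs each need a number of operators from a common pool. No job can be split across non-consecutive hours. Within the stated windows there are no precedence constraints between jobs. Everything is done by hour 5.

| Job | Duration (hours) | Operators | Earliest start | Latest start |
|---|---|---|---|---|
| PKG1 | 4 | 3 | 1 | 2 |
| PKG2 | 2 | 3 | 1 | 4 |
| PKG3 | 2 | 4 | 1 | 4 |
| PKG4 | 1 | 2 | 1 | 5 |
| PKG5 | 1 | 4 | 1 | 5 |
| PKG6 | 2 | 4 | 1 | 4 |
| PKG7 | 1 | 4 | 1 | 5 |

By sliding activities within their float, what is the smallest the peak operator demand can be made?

10

Early-start (PKG1@1, PKG2@1, PKG3@1, PKG4@1, PKG5@1, PKG6@1, PKG7@1) gives peak 24: h1:24  h2:14  h3:3  h4:3  h5:0.
Shift PKG4→3, PKG5→3, PKG6→4, PKG7→5.
Schedule PKG1@1, PKG2@1, PKG3@1, PKG4@3, PKG5@3, PKG6@4, PKG7@5: h1:10  h2:10  h3:9  h4:7  h5:8 — peak 10.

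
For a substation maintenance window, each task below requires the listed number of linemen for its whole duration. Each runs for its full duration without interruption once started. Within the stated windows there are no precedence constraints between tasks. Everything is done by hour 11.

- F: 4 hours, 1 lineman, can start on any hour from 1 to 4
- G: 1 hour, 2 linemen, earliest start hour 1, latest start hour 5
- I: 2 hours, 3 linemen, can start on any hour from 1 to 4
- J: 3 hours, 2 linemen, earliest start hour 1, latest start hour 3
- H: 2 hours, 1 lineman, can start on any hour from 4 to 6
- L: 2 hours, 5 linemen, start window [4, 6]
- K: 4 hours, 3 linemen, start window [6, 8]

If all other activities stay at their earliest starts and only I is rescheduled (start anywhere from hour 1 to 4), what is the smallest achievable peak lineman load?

7

I@1: h1:8  h2:6  h3:3  h4:7  h5:6  h6:3  h7:3  h8:3  h9:3  h10:0  h11:0 → peak 8
I@2: h1:5  h2:6  h3:6  h4:7  h5:6  h6:3  h7:3  h8:3  h9:3  h10:0  h11:0 → peak 7
I@3: h1:5  h2:3  h3:6  h4:10  h5:6  h6:3  h7:3  h8:3  h9:3  h10:0  h11:0 → peak 10
I@4: h1:5  h2:3  h3:3  h4:10  h5:9  h6:3  h7:3  h8:3  h9:3  h10:0  h11:0 → peak 10
Best is I@2, peak 7.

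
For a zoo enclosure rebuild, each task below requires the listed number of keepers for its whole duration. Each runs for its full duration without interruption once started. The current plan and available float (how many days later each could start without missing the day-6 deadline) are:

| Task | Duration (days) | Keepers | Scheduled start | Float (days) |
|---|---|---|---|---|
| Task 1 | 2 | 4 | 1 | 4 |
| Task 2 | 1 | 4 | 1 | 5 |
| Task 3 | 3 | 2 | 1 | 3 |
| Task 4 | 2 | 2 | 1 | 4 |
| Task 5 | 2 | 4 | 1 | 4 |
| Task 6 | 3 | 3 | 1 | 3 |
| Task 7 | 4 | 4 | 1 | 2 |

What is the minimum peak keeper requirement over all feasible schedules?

Early-start (Task 1@1, Task 2@1, Task 3@1, Task 4@1, Task 5@1, Task 6@1, Task 7@1) gives peak 23: d1:23  d2:19  d3:9  d4:4  d5:0  d6:0.
Shift Task 4→4, Task 5→2, Task 6→4, Task 7→3.
Schedule Task 1@1, Task 2@1, Task 3@1, Task 4@4, Task 5@2, Task 6@4, Task 7@3: d1:10  d2:10  d3:10  d4:9  d5:9  d6:7 — peak 10.
Total keeper-days = 55 over 6 days ⇒ peak ≥ ⌈55/6⌉ = 10, so 10 is optimal.

10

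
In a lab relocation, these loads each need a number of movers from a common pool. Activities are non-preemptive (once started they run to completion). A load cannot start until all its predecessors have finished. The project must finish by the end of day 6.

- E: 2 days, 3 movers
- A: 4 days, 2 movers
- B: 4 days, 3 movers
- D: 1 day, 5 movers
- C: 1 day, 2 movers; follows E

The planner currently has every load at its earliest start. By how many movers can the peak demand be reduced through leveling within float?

6

Early-start peak: d1:13  d2:8  d3:7  d4:5  d5:0  d6:0 ⇒ 13.
Leveled (E@1, A@3, B@1, D@5, C@3): d1:6  d2:6  d3:7  d4:5  d5:7  d6:2 ⇒ 7.
Reduction 13 − 7 = 6.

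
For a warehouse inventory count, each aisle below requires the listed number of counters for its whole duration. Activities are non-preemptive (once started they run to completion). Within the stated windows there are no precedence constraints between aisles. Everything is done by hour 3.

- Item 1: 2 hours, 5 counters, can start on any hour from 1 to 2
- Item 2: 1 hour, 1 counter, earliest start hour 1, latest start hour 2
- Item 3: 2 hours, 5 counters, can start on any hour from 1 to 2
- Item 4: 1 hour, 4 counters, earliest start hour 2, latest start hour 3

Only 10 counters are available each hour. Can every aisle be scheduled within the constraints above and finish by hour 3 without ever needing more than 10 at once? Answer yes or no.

Schedule Item 1@1, Item 2@1, Item 3@2, Item 4@3: h1:6  h2:10  h3:9 — peak 10 ≤ 10.

yes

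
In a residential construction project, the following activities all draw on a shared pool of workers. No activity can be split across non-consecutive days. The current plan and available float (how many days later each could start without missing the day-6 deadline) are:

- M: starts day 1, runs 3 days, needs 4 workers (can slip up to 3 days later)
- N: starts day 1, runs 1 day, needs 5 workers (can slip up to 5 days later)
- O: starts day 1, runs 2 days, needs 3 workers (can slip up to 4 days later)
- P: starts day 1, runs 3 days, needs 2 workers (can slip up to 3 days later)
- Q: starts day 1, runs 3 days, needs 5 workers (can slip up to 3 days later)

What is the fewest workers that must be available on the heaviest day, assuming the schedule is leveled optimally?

Early-start (M@1, N@1, O@1, P@1, Q@1) gives peak 19: d1:19  d2:14  d3:11  d4:0  d5:0  d6:0.
Shift O→2, P→2, Q→4.
Schedule M@1, N@1, O@2, P@2, Q@4: d1:9  d2:9  d3:9  d4:7  d5:5  d6:5 — peak 9.

9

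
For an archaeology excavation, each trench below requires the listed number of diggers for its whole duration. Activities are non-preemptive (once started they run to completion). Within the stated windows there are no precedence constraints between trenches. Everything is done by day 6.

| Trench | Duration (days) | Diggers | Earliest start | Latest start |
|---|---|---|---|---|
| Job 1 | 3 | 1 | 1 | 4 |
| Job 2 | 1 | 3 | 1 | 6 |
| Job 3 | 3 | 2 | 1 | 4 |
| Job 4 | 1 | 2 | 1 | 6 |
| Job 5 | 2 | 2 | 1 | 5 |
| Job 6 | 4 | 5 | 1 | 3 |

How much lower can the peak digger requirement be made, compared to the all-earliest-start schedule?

8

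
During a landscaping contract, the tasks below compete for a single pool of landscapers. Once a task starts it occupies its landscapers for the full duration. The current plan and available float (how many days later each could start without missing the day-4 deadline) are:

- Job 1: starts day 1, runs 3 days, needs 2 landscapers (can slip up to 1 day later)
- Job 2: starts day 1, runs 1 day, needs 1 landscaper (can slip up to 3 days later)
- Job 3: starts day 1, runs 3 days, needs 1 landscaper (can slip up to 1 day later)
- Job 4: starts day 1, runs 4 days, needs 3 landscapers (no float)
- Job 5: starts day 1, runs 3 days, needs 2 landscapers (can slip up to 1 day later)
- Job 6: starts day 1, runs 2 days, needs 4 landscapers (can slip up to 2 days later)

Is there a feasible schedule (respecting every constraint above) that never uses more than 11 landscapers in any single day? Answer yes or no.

no

The minimum achievable peak is 12; 11 < 12, so no feasible schedule stays within the cap.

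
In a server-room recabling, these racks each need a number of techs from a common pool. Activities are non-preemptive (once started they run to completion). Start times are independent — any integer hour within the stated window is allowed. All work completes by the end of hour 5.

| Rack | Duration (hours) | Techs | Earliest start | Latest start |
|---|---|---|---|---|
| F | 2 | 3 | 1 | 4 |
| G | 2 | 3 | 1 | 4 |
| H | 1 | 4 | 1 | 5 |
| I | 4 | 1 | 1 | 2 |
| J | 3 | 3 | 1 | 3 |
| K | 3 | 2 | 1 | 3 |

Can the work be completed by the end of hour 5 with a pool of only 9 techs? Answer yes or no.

yes

Schedule F@1, G@1, H@4, I@1, J@3, K@1: h1:9  h2:9  h3:6  h4:8  h5:3 — peak 9 ≤ 9.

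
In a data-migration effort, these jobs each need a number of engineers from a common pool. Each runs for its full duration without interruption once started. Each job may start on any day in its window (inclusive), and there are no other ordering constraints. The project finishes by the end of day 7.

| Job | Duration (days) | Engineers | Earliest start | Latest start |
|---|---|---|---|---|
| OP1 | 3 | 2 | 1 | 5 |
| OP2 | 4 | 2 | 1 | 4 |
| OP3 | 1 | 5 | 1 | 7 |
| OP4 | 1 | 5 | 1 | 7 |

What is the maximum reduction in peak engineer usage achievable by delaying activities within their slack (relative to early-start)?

Early-start peak: d1:14  d2:4  d3:4  d4:2  d5:0  d6:0  d7:0 ⇒ 14.
Leveled (OP1@1, OP2@1, OP3@5, OP4@6): d1:4  d2:4  d3:4  d4:2  d5:5  d6:5  d7:0 ⇒ 5.
Reduction 14 − 5 = 9.

9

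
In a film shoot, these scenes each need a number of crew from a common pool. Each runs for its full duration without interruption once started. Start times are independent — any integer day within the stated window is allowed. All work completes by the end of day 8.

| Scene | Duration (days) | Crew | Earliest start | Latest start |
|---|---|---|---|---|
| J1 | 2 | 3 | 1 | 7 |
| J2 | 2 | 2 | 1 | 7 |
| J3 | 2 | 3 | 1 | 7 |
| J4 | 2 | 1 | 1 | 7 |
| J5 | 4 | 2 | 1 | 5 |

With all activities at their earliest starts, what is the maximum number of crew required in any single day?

Early-start schedule: J1@1, J2@1, J3@1, J4@1, J5@1.
Load per day: day 1: 11, day 2: 11, day 3: 2, day 4: 2, day 5: 0, day 6: 0, day 7: 0, day 8: 0.
Peak is 11.

11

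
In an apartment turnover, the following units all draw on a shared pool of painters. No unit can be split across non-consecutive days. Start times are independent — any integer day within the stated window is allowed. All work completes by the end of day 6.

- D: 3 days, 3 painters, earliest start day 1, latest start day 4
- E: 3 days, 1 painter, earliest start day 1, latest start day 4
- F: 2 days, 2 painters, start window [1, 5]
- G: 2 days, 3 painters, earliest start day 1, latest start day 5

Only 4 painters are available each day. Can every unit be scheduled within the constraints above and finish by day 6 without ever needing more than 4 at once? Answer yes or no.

no

The minimum achievable peak is 5; 4 < 5, so no feasible schedule stays within the cap.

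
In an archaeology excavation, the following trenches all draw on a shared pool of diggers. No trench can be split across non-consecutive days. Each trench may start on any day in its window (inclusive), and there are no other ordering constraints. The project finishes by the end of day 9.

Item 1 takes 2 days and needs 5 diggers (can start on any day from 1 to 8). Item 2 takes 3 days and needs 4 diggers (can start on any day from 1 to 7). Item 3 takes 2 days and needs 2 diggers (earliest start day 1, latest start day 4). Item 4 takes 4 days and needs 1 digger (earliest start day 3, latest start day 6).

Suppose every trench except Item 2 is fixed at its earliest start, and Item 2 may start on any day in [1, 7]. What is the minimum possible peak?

Item 2@1: d1:11  d2:11  d3:5  d4:1  d5:1  d6:1  d7:0  d8:0  d9:0 → peak 11
Item 2@2: d1:7  d2:11  d3:5  d4:5  d5:1  d6:1  d7:0  d8:0  d9:0 → peak 11
Item 2@3: d1:7  d2:7  d3:5  d4:5  d5:5  d6:1  d7:0  d8:0  d9:0 → peak 7
Item 2@4: d1:7  d2:7  d3:1  d4:5  d5:5  d6:5  d7:0  d8:0  d9:0 → peak 7
Item 2@5: d1:7  d2:7  d3:1  d4:1  d5:5  d6:5  d7:4  d8:0  d9:0 → peak 7
Item 2@6: d1:7  d2:7  d3:1  d4:1  d5:1  d6:5  d7:4  d8:4  d9:0 → peak 7
Item 2@7: d1:7  d2:7  d3:1  d4:1  d5:1  d6:1  d7:4  d8:4  d9:4 → peak 7
Best is Item 2@3, peak 7.

7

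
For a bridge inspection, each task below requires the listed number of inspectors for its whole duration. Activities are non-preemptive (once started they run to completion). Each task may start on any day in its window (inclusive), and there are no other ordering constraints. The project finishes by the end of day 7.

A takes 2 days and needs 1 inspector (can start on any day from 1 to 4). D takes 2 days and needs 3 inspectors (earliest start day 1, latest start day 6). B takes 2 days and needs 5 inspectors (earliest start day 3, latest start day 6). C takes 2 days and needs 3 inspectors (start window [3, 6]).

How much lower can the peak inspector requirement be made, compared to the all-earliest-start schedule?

3

Early-start peak: d1:4  d2:4  d3:8  d4:8  d5:0  d6:0  d7:0 ⇒ 8.
Leveled (A@1, D@1, B@3, C@5): d1:4  d2:4  d3:5  d4:5  d5:3  d6:3  d7:0 ⇒ 5.
Reduction 8 − 5 = 3.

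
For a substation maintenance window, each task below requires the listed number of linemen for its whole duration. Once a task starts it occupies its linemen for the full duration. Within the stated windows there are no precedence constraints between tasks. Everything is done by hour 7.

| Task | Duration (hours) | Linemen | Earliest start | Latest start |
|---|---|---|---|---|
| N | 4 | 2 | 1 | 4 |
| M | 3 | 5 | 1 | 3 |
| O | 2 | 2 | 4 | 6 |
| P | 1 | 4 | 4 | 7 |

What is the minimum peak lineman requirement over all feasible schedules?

6

Early-start (N@1, M@1, O@4, P@4) gives peak 8: h1:7  h2:7  h3:7  h4:8  h5:2  h6:0  h7:0.
Shift N→4, P→6.
Schedule N@4, M@1, O@4, P@6: h1:5  h2:5  h3:5  h4:4  h5:4  h6:6  h7:2 — peak 6.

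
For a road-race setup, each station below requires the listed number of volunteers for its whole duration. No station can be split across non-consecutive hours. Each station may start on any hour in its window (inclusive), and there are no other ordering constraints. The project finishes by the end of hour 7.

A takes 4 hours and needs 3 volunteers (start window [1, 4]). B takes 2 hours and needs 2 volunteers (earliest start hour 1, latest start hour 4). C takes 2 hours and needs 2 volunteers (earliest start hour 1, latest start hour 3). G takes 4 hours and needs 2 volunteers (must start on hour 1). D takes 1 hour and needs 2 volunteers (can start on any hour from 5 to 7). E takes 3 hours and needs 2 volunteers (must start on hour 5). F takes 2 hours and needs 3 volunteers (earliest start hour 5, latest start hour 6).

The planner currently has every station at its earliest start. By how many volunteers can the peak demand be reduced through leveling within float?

2

Early-start peak: h1:9  h2:9  h3:5  h4:5  h5:7  h6:5  h7:2 ⇒ 9.
Leveled (A@1, B@1, C@3, G@1, D@5, E@5, F@5): h1:7  h2:7  h3:7  h4:7  h5:7  h6:5  h7:2 ⇒ 7.
Reduction 9 − 7 = 2.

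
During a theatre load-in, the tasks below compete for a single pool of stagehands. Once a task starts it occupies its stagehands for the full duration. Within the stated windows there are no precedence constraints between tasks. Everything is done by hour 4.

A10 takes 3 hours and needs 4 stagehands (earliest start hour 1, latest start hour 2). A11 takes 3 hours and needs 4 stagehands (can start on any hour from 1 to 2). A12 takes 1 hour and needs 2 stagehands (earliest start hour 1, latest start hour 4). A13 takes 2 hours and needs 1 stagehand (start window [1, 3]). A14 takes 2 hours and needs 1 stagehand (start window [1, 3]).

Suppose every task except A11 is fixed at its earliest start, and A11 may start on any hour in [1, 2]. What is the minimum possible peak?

10

A11@1: h1:12  h2:10  h3:8  h4:0 → peak 12
A11@2: h1:8  h2:10  h3:8  h4:4 → peak 10
Best is A11@2, peak 10.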